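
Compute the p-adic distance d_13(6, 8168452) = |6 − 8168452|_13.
d_13(6, 8168452) = 1/371293

Step 1 — x − y = 6 − 8168452 = -8168446. Step 2 — v_13(-8168446) = 5 (factor: -8168446 = −(13^5 · 22); the sign does not affect v_p). Step 3 — |x − y|_13 = 13^{-5} = 1/371293.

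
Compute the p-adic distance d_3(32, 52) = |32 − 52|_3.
d_3(32, 52) = 1

Step 1 — x − y = 32 − 52 = -20. Step 2 — v_3(-20) = 0 (factor: -20 = −(3^0 · 20); the sign does not affect v_p). Step 3 — |x − y|_3 = 3^{0} = 1.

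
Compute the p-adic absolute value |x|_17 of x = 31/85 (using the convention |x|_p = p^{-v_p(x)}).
|31/85|_17 = 17

Step 1 — compute v_17(x) by factoring powers of 17 out of the numerator and denominator: v_17(31/85) = -1. Step 2 — apply |x|_p = p^{-v_p(x)} = 17^{1} = 17.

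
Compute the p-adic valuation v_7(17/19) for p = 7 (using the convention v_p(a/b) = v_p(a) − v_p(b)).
v_7(17/19) = 0

Factor powers of 7 from the numerator and denominator of the reduced fraction: 17 = 7^0 · 17 and 19 = 7^0 · 19. Apply v_p(a/b) = v_p(a) − v_p(b): v_7(17/19) = 0 − 0 = 0.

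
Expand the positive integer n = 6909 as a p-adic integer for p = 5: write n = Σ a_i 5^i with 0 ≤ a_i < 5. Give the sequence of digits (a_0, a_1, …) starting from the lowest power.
(a_0, a_1, …) = (4, 1, 1, 0, 1, 2)

Repeated division by 5 gives the digits low-to-high: 6909 = 4 + 1·5^1 + 1·5^2 + 1·5^4 + 2·5^5. Digit sequence: (4, 1, 1, 0, 1, 2).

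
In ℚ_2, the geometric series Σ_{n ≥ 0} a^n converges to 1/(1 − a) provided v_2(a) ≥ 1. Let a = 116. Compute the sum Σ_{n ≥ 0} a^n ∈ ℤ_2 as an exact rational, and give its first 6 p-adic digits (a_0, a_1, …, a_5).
Σ a^n = 1/(1 − a) = -1/115;  first 6 digits = (1, 0, 1, 0, 0, 0)

v_2(a) = 2 ≥ 1, so the series converges in ℤ_2 to 1/(1 − a) = 1/(1 − 116) = -1/115. Expand this rational in ℤ_2: compute digits iteratively via d_i = x_i mod 2, x_{i+1} = (x_i − d_i)/2. The first 6 digits are (1, 0, 1, 0, 0, 0).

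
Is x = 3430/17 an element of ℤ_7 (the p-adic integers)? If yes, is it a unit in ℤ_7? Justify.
x ∈ ℤ_7 but not a unit; v_7(x) = 3 > 0

ℤ_7 = {x ∈ ℚ_7 : v_7(x) ≥ 0} and ℤ_7^× = {x ∈ ℤ_7 : v_7(x) = 0}. Here v_7(3430/17) = v_7(num) − v_7(den) = 3; compare against these criteria.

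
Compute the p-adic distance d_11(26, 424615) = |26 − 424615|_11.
d_11(26, 424615) = 1/14641

Step 1 — x − y = 26 − 424615 = -424589. Step 2 — v_11(-424589) = 4 (factor: -424589 = −(11^4 · 29); the sign does not affect v_p). Step 3 — |x − y|_11 = 11^{-4} = 1/14641.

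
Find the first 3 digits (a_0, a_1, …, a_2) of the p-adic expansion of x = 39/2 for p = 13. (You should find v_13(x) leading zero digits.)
(a_0, …, a_2) = (0, 8, 6)

v_13(39/2) = 1, so a_0 = ... = a_0 = 0. Factor out: x = 13^1 · u with u = 3/2 a unit in ℤ_13. Expand u iteratively via a_{v+i} = u_i mod 13, u_{i+1} = (u_i − a_{v+i})/13:
  u_0 = 3/2;  a_1 = 8;  u_1 = (u_0 − 8)/13 = -1/2
  u_1 = -1/2;  a_2 = 6;  u_2 = (u_1 − 6)/13 = -1/2
Digits: (0, 8, 6).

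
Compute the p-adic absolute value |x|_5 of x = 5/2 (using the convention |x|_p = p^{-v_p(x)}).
|5/2|_5 = 1/5

Step 1 — compute v_5(x) by factoring powers of 5 out of the numerator and denominator: v_5(5/2) = 1. Step 2 — apply |x|_p = p^{-v_p(x)} = 5^{-1} = 1/5.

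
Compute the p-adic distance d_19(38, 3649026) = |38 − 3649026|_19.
d_19(38, 3649026) = 1/130321

Step 1 — x − y = 38 − 3649026 = -3648988. Step 2 — v_19(-3648988) = 4 (factor: -3648988 = −(19^4 · 28); the sign does not affect v_p). Step 3 — |x − y|_19 = 19^{-4} = 1/130321.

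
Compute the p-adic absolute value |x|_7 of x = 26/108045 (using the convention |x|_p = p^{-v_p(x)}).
|26/108045|_7 = 2401

Step 1 — compute v_7(x) by factoring powers of 7 out of the numerator and denominator: v_7(26/108045) = -4. Step 2 — apply |x|_p = p^{-v_p(x)} = 7^{4} = 2401.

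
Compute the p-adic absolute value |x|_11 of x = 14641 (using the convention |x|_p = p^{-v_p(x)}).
|14641|_11 = 1/14641

Step 1 — compute v_11(x) by factoring powers of 11 out of the numerator and denominator: v_11(14641) = 4. Step 2 — apply |x|_p = p^{-v_p(x)} = 11^{-4} = 1/14641.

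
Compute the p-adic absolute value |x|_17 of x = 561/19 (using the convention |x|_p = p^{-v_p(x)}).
|561/19|_17 = 1/17

Step 1 — compute v_17(x) by factoring powers of 17 out of the numerator and denominator: v_17(561/19) = 1. Step 2 — apply |x|_p = p^{-v_p(x)} = 17^{-1} = 1/17.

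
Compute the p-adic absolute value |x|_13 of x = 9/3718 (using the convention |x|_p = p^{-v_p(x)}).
|9/3718|_13 = 169

Step 1 — compute v_13(x) by factoring powers of 13 out of the numerator and denominator: v_13(9/3718) = -2. Step 2 — apply |x|_p = p^{-v_p(x)} = 13^{2} = 169.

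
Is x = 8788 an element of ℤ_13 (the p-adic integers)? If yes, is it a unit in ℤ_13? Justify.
x ∈ ℤ_13 but not a unit; v_13(x) = 3 > 0

ℤ_13 = {x ∈ ℚ_13 : v_13(x) ≥ 0} and ℤ_13^× = {x ∈ ℤ_13 : v_13(x) = 0}. Here v_13(8788) = v_13(num) − v_13(den) = 3; compare against these criteria.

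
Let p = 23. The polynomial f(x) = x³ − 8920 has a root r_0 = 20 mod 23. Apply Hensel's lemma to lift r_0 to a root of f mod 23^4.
r_3 = 62672 (mod 279841)

Hensel: r_{i+1} = r_i − f(r_i)/f′(r_i) mod 23^{i+2}, where f′(x) = 3x². Iterate:
  r_0 = 20 (mod 23)
  r_1 = 250 (mod 529)
  r_2 = 1837 (mod 12167)
  r_3 = 62672 (mod 279841)
Final: r = 62672 with f(r) ≡ 0 mod 23^4.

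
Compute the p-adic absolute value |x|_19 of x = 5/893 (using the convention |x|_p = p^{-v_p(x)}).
|5/893|_19 = 19

Step 1 — compute v_19(x) by factoring powers of 19 out of the numerator and denominator: v_19(5/893) = -1. Step 2 — apply |x|_p = p^{-v_p(x)} = 19^{1} = 19.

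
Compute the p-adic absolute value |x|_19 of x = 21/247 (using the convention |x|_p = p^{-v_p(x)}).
|21/247|_19 = 19

Step 1 — compute v_19(x) by factoring powers of 19 out of the numerator and denominator: v_19(21/247) = -1. Step 2 — apply |x|_p = p^{-v_p(x)} = 19^{1} = 19.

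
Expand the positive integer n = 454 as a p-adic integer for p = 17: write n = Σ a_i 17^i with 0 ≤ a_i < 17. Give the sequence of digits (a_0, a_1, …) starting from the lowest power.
(a_0, a_1, …) = (12, 9, 1)

Repeated division by 17 gives the digits low-to-high: 454 = 12 + 9·17^1 + 1·17^2. Digit sequence: (12, 9, 1).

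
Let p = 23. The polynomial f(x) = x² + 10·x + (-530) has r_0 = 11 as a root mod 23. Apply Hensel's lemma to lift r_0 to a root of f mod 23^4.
r_3 = 213819 (mod 279841)

Hensel: r_{i+1} = r_i − f(r_i)·(f′(r_i))^{-1} mod 23^{i+2}, f′(x) = 2x + 10. Iterate:
  r_0 = 11 (mod 23)
  r_1 = 103 (mod 529)
  r_2 = 6980 (mod 12167)
  r_3 = 213819 (mod 279841)
Final: r = 213819 satisfies f(r) ≡ 0 mod 23^4.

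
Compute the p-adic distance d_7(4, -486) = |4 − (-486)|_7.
d_7(4, -486) = 1/49

Step 1 — x − y = 4 − (-486) = 490. Step 2 — v_7(490) = 2 (factor: 490 = (7^2 · 10); the sign does not affect v_p). Step 3 — |x − y|_7 = 7^{-2} = 1/49.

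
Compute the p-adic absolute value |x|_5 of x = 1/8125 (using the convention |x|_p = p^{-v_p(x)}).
|1/8125|_5 = 625

Step 1 — compute v_5(x) by factoring powers of 5 out of the numerator and denominator: v_5(1/8125) = -4. Step 2 — apply |x|_p = p^{-v_p(x)} = 5^{4} = 625.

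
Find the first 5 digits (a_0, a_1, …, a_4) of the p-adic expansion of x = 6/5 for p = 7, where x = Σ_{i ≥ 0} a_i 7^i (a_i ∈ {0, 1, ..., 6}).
(a_0, …, a_4) = (4, 1, 4, 5, 2)

v_7(6/5) = 0 (numerator and denominator both coprime to 7), so x ∈ ℤ_7^×. Compute digits iteratively via a_i = x_i mod 7, x_{i+1} = (x_i − a_i)/7, with x_0 = x:
  x_0 = 6/5;  a_0 = 4;  x_1 = (x_0 − 4)/7 = -2/5
  x_1 = -2/5;  a_1 = 1;  x_2 = (x_1 − 1)/7 = -1/5
  x_2 = -1/5;  a_2 = 4;  x_3 = (x_2 − 4)/7 = -3/5
  x_3 = -3/5;  a_3 = 5;  x_4 = (x_3 − 5)/7 = -4/5
  x_4 = -4/5;  a_4 = 2;  x_5 = (x_4 − 2)/7 = -2/5
Digits: (4, 1, 4, 5, 2).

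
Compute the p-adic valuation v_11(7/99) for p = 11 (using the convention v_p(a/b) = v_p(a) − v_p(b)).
v_11(7/99) = -1

Factor powers of 11 from the numerator and denominator of the reduced fraction: 7 = 11^0 · 7 and 99 = 11^1 · 9. Apply v_p(a/b) = v_p(a) − v_p(b): v_11(7/99) = 0 − 1 = -1.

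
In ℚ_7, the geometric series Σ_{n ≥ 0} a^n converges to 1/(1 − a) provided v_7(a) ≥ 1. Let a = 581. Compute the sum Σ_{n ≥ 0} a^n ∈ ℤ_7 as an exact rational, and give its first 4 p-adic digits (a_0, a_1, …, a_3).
Σ a^n = 1/(1 − a) = -1/580;  first 4 digits = (1, 6, 5, 4)

v_7(a) = 1 ≥ 1, so the series converges in ℤ_7 to 1/(1 − a) = 1/(1 − 581) = -1/580. Expand this rational in ℤ_7: compute digits iteratively via d_i = x_i mod 7, x_{i+1} = (x_i − d_i)/7. The first 4 digits are (1, 6, 5, 4).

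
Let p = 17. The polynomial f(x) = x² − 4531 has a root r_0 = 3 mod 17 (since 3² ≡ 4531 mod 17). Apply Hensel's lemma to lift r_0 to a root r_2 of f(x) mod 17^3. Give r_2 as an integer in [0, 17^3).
r_2 = 3165 (mod 4913)

Hensel's recurrence: r_{i+1} = r_i − f(r_i)·(f′(r_i))^{-1} mod 17^{i+2}, with f′(x) = 2x. Iterate:
  r_0 = 3 (mod 17)
  r_1 = 275 (mod 289)
  r_2 = 3165 (mod 4913)
Final: r_2 = 3165, and one checks f(r_2) ≡ 0 mod 17^3.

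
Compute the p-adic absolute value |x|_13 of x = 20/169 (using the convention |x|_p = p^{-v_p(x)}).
|20/169|_13 = 169

Step 1 — compute v_13(x) by factoring powers of 13 out of the numerator and denominator: v_13(20/169) = -2. Step 2 — apply |x|_p = p^{-v_p(x)} = 13^{2} = 169.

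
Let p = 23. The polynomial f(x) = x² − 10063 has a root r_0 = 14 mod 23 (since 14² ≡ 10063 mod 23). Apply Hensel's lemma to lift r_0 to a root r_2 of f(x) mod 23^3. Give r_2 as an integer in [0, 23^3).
r_2 = 8018 (mod 12167)

Hensel's recurrence: r_{i+1} = r_i − f(r_i)·(f′(r_i))^{-1} mod 23^{i+2}, with f′(x) = 2x. Iterate:
  r_0 = 14 (mod 23)
  r_1 = 83 (mod 529)
  r_2 = 8018 (mod 12167)
Final: r_2 = 8018, and one checks f(r_2) ≡ 0 mod 23^3.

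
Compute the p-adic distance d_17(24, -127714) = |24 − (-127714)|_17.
d_17(24, -127714) = 1/4913

Step 1 — x − y = 24 − (-127714) = 127738. Step 2 — v_17(127738) = 3 (factor: 127738 = (17^3 · 26); the sign does not affect v_p). Step 3 — |x − y|_17 = 17^{-3} = 1/4913.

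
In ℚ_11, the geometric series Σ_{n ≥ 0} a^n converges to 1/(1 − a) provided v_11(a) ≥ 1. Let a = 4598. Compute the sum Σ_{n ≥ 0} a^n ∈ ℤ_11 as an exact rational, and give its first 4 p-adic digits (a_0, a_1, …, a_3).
Σ a^n = 1/(1 − a) = -1/4597;  first 4 digits = (1, 0, 5, 3)

v_11(a) = 2 ≥ 1, so the series converges in ℤ_11 to 1/(1 − a) = 1/(1 − 4598) = -1/4597. Expand this rational in ℤ_11: compute digits iteratively via d_i = x_i mod 11, x_{i+1} = (x_i − d_i)/11. The first 4 digits are (1, 0, 5, 3).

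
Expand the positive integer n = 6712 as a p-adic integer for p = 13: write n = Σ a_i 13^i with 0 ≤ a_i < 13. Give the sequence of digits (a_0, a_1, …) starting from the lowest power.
(a_0, a_1, …) = (4, 9, 0, 3)

Repeated division by 13 gives the digits low-to-high: 6712 = 4 + 9·13^1 + 3·13^3. Digit sequence: (4, 9, 0, 3).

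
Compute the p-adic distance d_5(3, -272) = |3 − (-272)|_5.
d_5(3, -272) = 1/25

Step 1 — x − y = 3 − (-272) = 275. Step 2 — v_5(275) = 2 (factor: 275 = (5^2 · 11); the sign does not affect v_p). Step 3 — |x − y|_5 = 5^{-2} = 1/25.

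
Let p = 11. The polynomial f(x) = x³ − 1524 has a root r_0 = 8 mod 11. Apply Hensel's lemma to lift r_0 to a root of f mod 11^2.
r_1 = 41 (mod 121)

Hensel: r_{i+1} = r_i − f(r_i)/f′(r_i) mod 11^{i+2}, where f′(x) = 3x². Iterate:
  r_0 = 8 (mod 11)
  r_1 = 41 (mod 121)
Final: r = 41 with f(r) ≡ 0 mod 11^2.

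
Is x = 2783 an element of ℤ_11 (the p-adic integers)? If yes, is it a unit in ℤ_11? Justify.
x ∈ ℤ_11 but not a unit; v_11(x) = 2 > 0

ℤ_11 = {x ∈ ℚ_11 : v_11(x) ≥ 0} and ℤ_11^× = {x ∈ ℤ_11 : v_11(x) = 0}. Here v_11(2783) = v_11(num) − v_11(den) = 2; compare against these criteria.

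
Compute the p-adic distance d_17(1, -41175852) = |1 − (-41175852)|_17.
d_17(1, -41175852) = 1/1419857

Step 1 — x − y = 1 − (-41175852) = 41175853. Step 2 — v_17(41175853) = 5 (factor: 41175853 = (17^5 · 29); the sign does not affect v_p). Step 3 — |x − y|_17 = 17^{-5} = 1/1419857.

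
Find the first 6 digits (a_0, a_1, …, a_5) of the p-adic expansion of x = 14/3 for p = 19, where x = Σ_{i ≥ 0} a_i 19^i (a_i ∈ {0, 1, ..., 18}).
(a_0, …, a_5) = (11, 6, 6, 6, 6, 6)

v_19(14/3) = 0 (numerator and denominator both coprime to 19), so x ∈ ℤ_19^×. Compute digits iteratively via a_i = x_i mod 19, x_{i+1} = (x_i − a_i)/19, with x_0 = x:
  x_0 = 14/3;  a_0 = 11;  x_1 = (x_0 − 11)/19 = -1/3
  x_1 = -1/3;  a_1 = 6;  x_2 = (x_1 − 6)/19 = -1/3
  x_2 = -1/3;  a_2 = 6;  x_3 = (x_2 − 6)/19 = -1/3
  x_3 = -1/3;  a_3 = 6;  x_4 = (x_3 − 6)/19 = -1/3
  x_4 = -1/3;  a_4 = 6;  x_5 = (x_4 − 6)/19 = -1/3
  x_5 = -1/3;  a_5 = 6;  x_6 = (x_5 − 6)/19 = -1/3
Digits: (11, 6, 6, 6, 6, 6).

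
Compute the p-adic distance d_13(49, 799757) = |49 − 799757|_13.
d_13(49, 799757) = 1/28561

Step 1 — x − y = 49 − 799757 = -799708. Step 2 — v_13(-799708) = 4 (factor: -799708 = −(13^4 · 28); the sign does not affect v_p). Step 3 — |x − y|_13 = 13^{-4} = 1/28561.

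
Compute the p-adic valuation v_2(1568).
v_2(1568) = 5

v_2(n) is the largest exponent k such that 2^k divides n. Factor out: 1568 = 2^5 · 49. (Sign doesn't affect v_p.) So v_2(1568) = 5.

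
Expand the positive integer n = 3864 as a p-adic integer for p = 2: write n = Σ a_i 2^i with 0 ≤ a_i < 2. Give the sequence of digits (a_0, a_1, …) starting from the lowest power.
(a_0, a_1, …) = (0, 0, 0, 1, 1, 0, 0, 0, 1, 1, 1, 1)

Repeated division by 2 gives the digits low-to-high: 3864 = 1·2^3 + 1·2^4 + 1·2^8 + 1·2^9 + 1·2^10 + 1·2^11. Digit sequence: (0, 0, 0, 1, 1, 0, 0, 0, 1, 1, 1, 1).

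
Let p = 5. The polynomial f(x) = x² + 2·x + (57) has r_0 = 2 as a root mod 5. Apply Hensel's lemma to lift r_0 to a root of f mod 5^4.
r_3 = 412 (mod 625)

Hensel: r_{i+1} = r_i − f(r_i)·(f′(r_i))^{-1} mod 5^{i+2}, f′(x) = 2x + 2. Iterate:
  r_0 = 2 (mod 5)
  r_1 = 12 (mod 25)
  r_2 = 37 (mod 125)
  r_3 = 412 (mod 625)
Final: r = 412 satisfies f(r) ≡ 0 mod 5^4.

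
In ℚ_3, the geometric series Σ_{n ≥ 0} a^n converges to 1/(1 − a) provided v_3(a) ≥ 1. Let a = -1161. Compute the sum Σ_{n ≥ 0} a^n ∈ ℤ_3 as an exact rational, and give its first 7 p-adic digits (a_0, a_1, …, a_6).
Σ a^n = 1/(1 − a) = 1/1162;  first 7 digits = (1, 0, 0, 2, 0, 1, 2)

v_3(a) = 3 ≥ 1, so the series converges in ℤ_3 to 1/(1 − a) = 1/(1 − (-1161)) = 1/1162. Expand this rational in ℤ_3: compute digits iteratively via d_i = x_i mod 3, x_{i+1} = (x_i − d_i)/3. The first 7 digits are (1, 0, 0, 2, 0, 1, 2).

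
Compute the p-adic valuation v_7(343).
v_7(343) = 3

v_7(n) is the largest exponent k such that 7^k divides n. Factor out: 343 = 7^3 · 1. (Sign doesn't affect v_p.) So v_7(343) = 3.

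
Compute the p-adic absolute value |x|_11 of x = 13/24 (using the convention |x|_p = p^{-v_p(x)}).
|13/24|_11 = 1

Step 1 — compute v_11(x) by factoring powers of 11 out of the numerator and denominator: v_11(13/24) = 0. Step 2 — apply |x|_p = p^{-v_p(x)} = 11^{0} = 1.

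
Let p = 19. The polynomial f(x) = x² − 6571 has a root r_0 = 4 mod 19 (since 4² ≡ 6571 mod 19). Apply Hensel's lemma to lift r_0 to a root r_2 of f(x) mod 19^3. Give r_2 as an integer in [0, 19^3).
r_2 = 3215 (mod 6859)

Hensel's recurrence: r_{i+1} = r_i − f(r_i)·(f′(r_i))^{-1} mod 19^{i+2}, with f′(x) = 2x. Iterate:
  r_0 = 4 (mod 19)
  r_1 = 327 (mod 361)
  r_2 = 3215 (mod 6859)
Final: r_2 = 3215, and one checks f(r_2) ≡ 0 mod 19^3.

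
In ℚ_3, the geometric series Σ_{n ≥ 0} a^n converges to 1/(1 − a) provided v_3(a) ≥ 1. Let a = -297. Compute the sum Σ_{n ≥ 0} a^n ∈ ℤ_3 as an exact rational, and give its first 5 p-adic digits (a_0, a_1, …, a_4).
Σ a^n = 1/(1 − a) = 1/298;  first 5 digits = (1, 0, 0, 1, 2)

v_3(a) = 3 ≥ 1, so the series converges in ℤ_3 to 1/(1 − a) = 1/(1 − (-297)) = 1/298. Expand this rational in ℤ_3: compute digits iteratively via d_i = x_i mod 3, x_{i+1} = (x_i − d_i)/3. The first 5 digits are (1, 0, 0, 1, 2).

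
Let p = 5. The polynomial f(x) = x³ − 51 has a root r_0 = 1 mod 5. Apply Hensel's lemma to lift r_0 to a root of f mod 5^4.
r_3 = 226 (mod 625)

Hensel: r_{i+1} = r_i − f(r_i)/f′(r_i) mod 5^{i+2}, where f′(x) = 3x². Iterate:
  r_0 = 1 (mod 5)
  r_1 = 1 (mod 25)
  r_2 = 101 (mod 125)
  r_3 = 226 (mod 625)
Final: r = 226 with f(r) ≡ 0 mod 5^4.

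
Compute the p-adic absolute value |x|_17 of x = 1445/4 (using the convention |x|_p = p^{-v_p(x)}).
|1445/4|_17 = 1/289

Step 1 — compute v_17(x) by factoring powers of 17 out of the numerator and denominator: v_17(1445/4) = 2. Step 2 — apply |x|_p = p^{-v_p(x)} = 17^{-2} = 1/289.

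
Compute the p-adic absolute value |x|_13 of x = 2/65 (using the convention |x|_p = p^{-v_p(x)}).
|2/65|_13 = 13

Step 1 — compute v_13(x) by factoring powers of 13 out of the numerator and denominator: v_13(2/65) = -1. Step 2 — apply |x|_p = p^{-v_p(x)} = 13^{1} = 13.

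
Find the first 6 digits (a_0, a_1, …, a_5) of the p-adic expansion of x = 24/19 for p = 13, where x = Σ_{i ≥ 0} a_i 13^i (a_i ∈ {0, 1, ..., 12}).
(a_0, …, a_5) = (4, 8, 11, 8, 0, 2)

v_13(24/19) = 0 (numerator and denominator both coprime to 13), so x ∈ ℤ_13^×. Compute digits iteratively via a_i = x_i mod 13, x_{i+1} = (x_i − a_i)/13, with x_0 = x:
  x_0 = 24/19;  a_0 = 4;  x_1 = (x_0 − 4)/13 = -4/19
  x_1 = -4/19;  a_1 = 8;  x_2 = (x_1 − 8)/13 = -12/19
  x_2 = -12/19;  a_2 = 11;  x_3 = (x_2 − 11)/13 = -17/19
  x_3 = -17/19;  a_3 = 8;  x_4 = (x_3 − 8)/13 = -13/19
  x_4 = -13/19;  a_4 = 0;  x_5 = (x_4 − 0)/13 = -1/19
  x_5 = -1/19;  a_5 = 2;  x_6 = (x_5 − 2)/13 = -3/19
Digits: (4, 8, 11, 8, 0, 2).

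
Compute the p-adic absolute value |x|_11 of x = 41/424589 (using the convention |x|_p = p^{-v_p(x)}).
|41/424589|_11 = 14641

Step 1 — compute v_11(x) by factoring powers of 11 out of the numerator and denominator: v_11(41/424589) = -4. Step 2 — apply |x|_p = p^{-v_p(x)} = 11^{4} = 14641.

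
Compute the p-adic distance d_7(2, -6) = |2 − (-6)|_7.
d_7(2, -6) = 1

Step 1 — x − y = 2 − (-6) = 8. Step 2 — v_7(8) = 0 (factor: 8 = (7^0 · 8); the sign does not affect v_p). Step 3 — |x − y|_7 = 7^{0} = 1.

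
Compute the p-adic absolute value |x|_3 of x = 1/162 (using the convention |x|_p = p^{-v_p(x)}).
|1/162|_3 = 81

Step 1 — compute v_3(x) by factoring powers of 3 out of the numerator and denominator: v_3(1/162) = -4. Step 2 — apply |x|_p = p^{-v_p(x)} = 3^{4} = 81.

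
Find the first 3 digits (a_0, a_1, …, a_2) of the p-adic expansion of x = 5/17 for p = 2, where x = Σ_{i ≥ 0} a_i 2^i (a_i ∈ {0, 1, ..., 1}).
(a_0, …, a_2) = (1, 0, 1)

v_2(5/17) = 0 (numerator and denominator both coprime to 2), so x ∈ ℤ_2^×. Compute digits iteratively via a_i = x_i mod 2, x_{i+1} = (x_i − a_i)/2, with x_0 = x:
  x_0 = 5/17;  a_0 = 1;  x_1 = (x_0 − 1)/2 = -6/17
  x_1 = -6/17;  a_1 = 0;  x_2 = (x_1 − 0)/2 = -3/17
  x_2 = -3/17;  a_2 = 1;  x_3 = (x_2 − 1)/2 = -10/17
Digits: (1, 0, 1).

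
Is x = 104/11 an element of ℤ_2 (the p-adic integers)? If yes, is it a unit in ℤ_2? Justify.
x ∈ ℤ_2 but not a unit; v_2(x) = 3 > 0

ℤ_2 = {x ∈ ℚ_2 : v_2(x) ≥ 0} and ℤ_2^× = {x ∈ ℤ_2 : v_2(x) = 0}. Here v_2(104/11) = v_2(num) − v_2(den) = 3; compare against these criteria.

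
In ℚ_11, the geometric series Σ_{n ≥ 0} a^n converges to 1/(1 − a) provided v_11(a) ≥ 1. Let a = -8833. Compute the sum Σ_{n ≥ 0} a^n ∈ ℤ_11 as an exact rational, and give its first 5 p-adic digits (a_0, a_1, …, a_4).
Σ a^n = 1/(1 − a) = 1/8834;  first 5 digits = (1, 0, 4, 4, 4)

v_11(a) = 2 ≥ 1, so the series converges in ℤ_11 to 1/(1 − a) = 1/(1 − (-8833)) = 1/8834. Expand this rational in ℤ_11: compute digits iteratively via d_i = x_i mod 11, x_{i+1} = (x_i − d_i)/11. The first 5 digits are (1, 0, 4, 4, 4).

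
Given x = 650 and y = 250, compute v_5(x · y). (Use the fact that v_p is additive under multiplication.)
v_5(162500) = 5

v_p(x) = 2 (factor: 650 = 5^2 · 26); v_p(y) = 3 (factor: 250 = 5^3 · 2). Additivity: v_p(xy) = v_p(x) + v_p(y) = 2 + 3 = 5. (Direct check: xy = 162500 = 5^5 · (52).)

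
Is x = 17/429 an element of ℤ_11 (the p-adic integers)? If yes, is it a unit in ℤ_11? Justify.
x ∉ ℤ_11 (v_11(x) = -1 < 0)

ℤ_11 = {x ∈ ℚ_11 : v_11(x) ≥ 0} and ℤ_11^× = {x ∈ ℤ_11 : v_11(x) = 0}. Here v_11(17/429) = v_11(num) − v_11(den) = -1; compare against these criteria.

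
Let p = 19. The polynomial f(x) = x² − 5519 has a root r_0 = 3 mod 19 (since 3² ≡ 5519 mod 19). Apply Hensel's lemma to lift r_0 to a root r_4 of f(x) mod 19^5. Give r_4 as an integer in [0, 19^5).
r_4 = 1161416 (mod 2476099)

Hensel's recurrence: r_{i+1} = r_i − f(r_i)·(f′(r_i))^{-1} mod 19^{i+2}, with f′(x) = 2x. Iterate:
  r_0 = 3 (mod 19)
  r_1 = 79 (mod 361)
  r_2 = 2245 (mod 6859)
  r_3 = 118848 (mod 130321)
  r_4 = 1161416 (mod 2476099)
Final: r_4 = 1161416, and one checks f(r_4) ≡ 0 mod 19^5.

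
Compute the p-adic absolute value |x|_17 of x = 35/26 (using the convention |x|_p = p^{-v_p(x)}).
|35/26|_17 = 1

Step 1 — compute v_17(x) by factoring powers of 17 out of the numerator and denominator: v_17(35/26) = 0. Step 2 — apply |x|_p = p^{-v_p(x)} = 17^{0} = 1.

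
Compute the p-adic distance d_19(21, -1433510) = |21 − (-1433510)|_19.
d_19(21, -1433510) = 1/130321

Step 1 — x − y = 21 − (-1433510) = 1433531. Step 2 — v_19(1433531) = 4 (factor: 1433531 = (19^4 · 11); the sign does not affect v_p). Step 3 — |x − y|_19 = 19^{-4} = 1/130321.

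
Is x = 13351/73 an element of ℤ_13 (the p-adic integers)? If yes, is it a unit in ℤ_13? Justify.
x ∈ ℤ_13 but not a unit; v_13(x) = 2 > 0

ℤ_13 = {x ∈ ℚ_13 : v_13(x) ≥ 0} and ℤ_13^× = {x ∈ ℤ_13 : v_13(x) = 0}. Here v_13(13351/73) = v_13(num) − v_13(den) = 2; compare against these criteria.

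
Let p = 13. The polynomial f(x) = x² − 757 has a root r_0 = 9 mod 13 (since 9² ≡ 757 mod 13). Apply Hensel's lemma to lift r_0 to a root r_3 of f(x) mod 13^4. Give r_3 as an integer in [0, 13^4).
r_3 = 3220 (mod 28561)

Hensel's recurrence: r_{i+1} = r_i − f(r_i)·(f′(r_i))^{-1} mod 13^{i+2}, with f′(x) = 2x. Iterate:
  r_0 = 9 (mod 13)
  r_1 = 9 (mod 169)
  r_2 = 1023 (mod 2197)
  r_3 = 3220 (mod 28561)
Final: r_3 = 3220, and one checks f(r_3) ≡ 0 mod 13^4.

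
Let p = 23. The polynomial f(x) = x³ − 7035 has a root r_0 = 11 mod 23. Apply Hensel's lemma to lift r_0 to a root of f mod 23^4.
r_3 = 269295 (mod 279841)

Hensel: r_{i+1} = r_i − f(r_i)/f′(r_i) mod 23^{i+2}, where f′(x) = 3x². Iterate:
  r_0 = 11 (mod 23)
  r_1 = 34 (mod 529)
  r_2 = 1621 (mod 12167)
  r_3 = 269295 (mod 279841)
Final: r = 269295 with f(r) ≡ 0 mod 23^4.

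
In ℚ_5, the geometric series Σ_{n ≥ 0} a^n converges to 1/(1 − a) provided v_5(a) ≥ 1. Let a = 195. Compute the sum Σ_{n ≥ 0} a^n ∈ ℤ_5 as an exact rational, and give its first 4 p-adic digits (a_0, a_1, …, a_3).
Σ a^n = 1/(1 − a) = -1/194;  first 4 digits = (1, 4, 3, 4)

v_5(a) = 1 ≥ 1, so the series converges in ℤ_5 to 1/(1 − a) = 1/(1 − 195) = -1/194. Expand this rational in ℤ_5: compute digits iteratively via d_i = x_i mod 5, x_{i+1} = (x_i − d_i)/5. The first 4 digits are (1, 4, 3, 4).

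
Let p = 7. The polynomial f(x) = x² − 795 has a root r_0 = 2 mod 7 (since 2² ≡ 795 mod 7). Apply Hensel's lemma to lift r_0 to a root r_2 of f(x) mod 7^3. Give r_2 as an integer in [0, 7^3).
r_2 = 65 (mod 343)

Hensel's recurrence: r_{i+1} = r_i − f(r_i)·(f′(r_i))^{-1} mod 7^{i+2}, with f′(x) = 2x. Iterate:
  r_0 = 2 (mod 7)
  r_1 = 16 (mod 49)
  r_2 = 65 (mod 343)
Final: r_2 = 65, and one checks f(r_2) ≡ 0 mod 7^3.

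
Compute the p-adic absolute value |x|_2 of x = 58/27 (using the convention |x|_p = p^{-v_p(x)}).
|58/27|_2 = 1/2

Step 1 — compute v_2(x) by factoring powers of 2 out of the numerator and denominator: v_2(58/27) = 1. Step 2 — apply |x|_p = p^{-v_p(x)} = 2^{-1} = 1/2.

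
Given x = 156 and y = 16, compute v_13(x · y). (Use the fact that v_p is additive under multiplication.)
v_13(2496) = 1

v_p(x) = 1 (factor: 156 = 13^1 · 12); v_p(y) = 0 (factor: 16 = 13^0 · 16). Additivity: v_p(xy) = v_p(x) + v_p(y) = 1 + 0 = 1. (Direct check: xy = 2496 = 13^1 · (192).)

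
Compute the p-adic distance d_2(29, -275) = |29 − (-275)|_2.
d_2(29, -275) = 1/16

Step 1 — x − y = 29 − (-275) = 304. Step 2 — v_2(304) = 4 (factor: 304 = (2^4 · 19); the sign does not affect v_p). Step 3 — |x − y|_2 = 2^{-4} = 1/16.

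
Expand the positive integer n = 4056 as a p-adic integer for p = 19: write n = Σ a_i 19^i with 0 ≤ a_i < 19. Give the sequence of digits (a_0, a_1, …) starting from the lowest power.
(a_0, a_1, …) = (9, 4, 11)

Repeated division by 19 gives the digits low-to-high: 4056 = 9 + 4·19^1 + 11·19^2. Digit sequence: (9, 4, 11).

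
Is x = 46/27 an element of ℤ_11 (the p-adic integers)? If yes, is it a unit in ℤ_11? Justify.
x ∈ ℤ_11^× (unit); v_11(x) = 0

ℤ_11 = {x ∈ ℚ_11 : v_11(x) ≥ 0} and ℤ_11^× = {x ∈ ℤ_11 : v_11(x) = 0}. Here v_11(46/27) = v_11(num) − v_11(den) = 0; compare against these criteria.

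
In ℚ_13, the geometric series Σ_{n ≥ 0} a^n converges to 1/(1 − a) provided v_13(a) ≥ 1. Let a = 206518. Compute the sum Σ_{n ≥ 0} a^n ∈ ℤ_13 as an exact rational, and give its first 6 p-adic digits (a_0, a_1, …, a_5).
Σ a^n = 1/(1 − a) = -1/206517;  first 6 digits = (1, 0, 0, 3, 7, 0)

v_13(a) = 3 ≥ 1, so the series converges in ℤ_13 to 1/(1 − a) = 1/(1 − 206518) = -1/206517. Expand this rational in ℤ_13: compute digits iteratively via d_i = x_i mod 13, x_{i+1} = (x_i − d_i)/13. The first 6 digits are (1, 0, 0, 3, 7, 0).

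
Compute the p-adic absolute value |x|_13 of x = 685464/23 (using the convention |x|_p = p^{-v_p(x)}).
|685464/23|_13 = 1/28561

Step 1 — compute v_13(x) by factoring powers of 13 out of the numerator and denominator: v_13(685464/23) = 4. Step 2 — apply |x|_p = p^{-v_p(x)} = 13^{-4} = 1/28561.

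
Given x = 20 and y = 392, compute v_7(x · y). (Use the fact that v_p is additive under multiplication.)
v_7(7840) = 2

v_p(x) = 0 (factor: 20 = 7^0 · 20); v_p(y) = 2 (factor: 392 = 7^2 · 8). Additivity: v_p(xy) = v_p(x) + v_p(y) = 0 + 2 = 2. (Direct check: xy = 7840 = 7^2 · (160).)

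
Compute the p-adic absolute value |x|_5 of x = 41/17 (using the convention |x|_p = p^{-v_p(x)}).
|41/17|_5 = 1

Step 1 — compute v_5(x) by factoring powers of 5 out of the numerator and denominator: v_5(41/17) = 0. Step 2 — apply |x|_p = p^{-v_p(x)} = 5^{0} = 1.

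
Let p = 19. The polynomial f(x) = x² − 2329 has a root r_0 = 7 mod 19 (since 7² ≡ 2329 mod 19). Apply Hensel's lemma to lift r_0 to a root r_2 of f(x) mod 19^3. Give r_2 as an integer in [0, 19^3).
r_2 = 995 (mod 6859)

Hensel's recurrence: r_{i+1} = r_i − f(r_i)·(f′(r_i))^{-1} mod 19^{i+2}, with f′(x) = 2x. Iterate:
  r_0 = 7 (mod 19)
  r_1 = 273 (mod 361)
  r_2 = 995 (mod 6859)
Final: r_2 = 995, and one checks f(r_2) ≡ 0 mod 19^3.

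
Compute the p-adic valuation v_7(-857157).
v_7(-857157) = 5

v_7(n) is the largest exponent k such that 7^k divides n. Factor out: -857157 = -7^5 · 51. (Sign doesn't affect v_p.) So v_7(-857157) = 5.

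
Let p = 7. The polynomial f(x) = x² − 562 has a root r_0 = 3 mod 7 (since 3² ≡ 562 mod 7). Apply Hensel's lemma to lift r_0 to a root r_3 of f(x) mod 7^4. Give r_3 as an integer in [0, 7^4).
r_3 = 1606 (mod 2401)

Hensel's recurrence: r_{i+1} = r_i − f(r_i)·(f′(r_i))^{-1} mod 7^{i+2}, with f′(x) = 2x. Iterate:
  r_0 = 3 (mod 7)
  r_1 = 38 (mod 49)
  r_2 = 234 (mod 343)
  r_3 = 1606 (mod 2401)
Final: r_3 = 1606, and one checks f(r_3) ≡ 0 mod 7^4.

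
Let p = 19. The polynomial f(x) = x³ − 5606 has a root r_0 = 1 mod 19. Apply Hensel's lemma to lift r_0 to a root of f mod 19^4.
r_3 = 126655 (mod 130321)

Hensel: r_{i+1} = r_i − f(r_i)/f′(r_i) mod 19^{i+2}, where f′(x) = 3x². Iterate:
  r_0 = 1 (mod 19)
  r_1 = 305 (mod 361)
  r_2 = 3193 (mod 6859)
  r_3 = 126655 (mod 130321)
Final: r = 126655 with f(r) ≡ 0 mod 19^4.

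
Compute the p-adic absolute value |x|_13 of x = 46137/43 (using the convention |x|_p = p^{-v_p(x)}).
|46137/43|_13 = 1/2197

Step 1 — compute v_13(x) by factoring powers of 13 out of the numerator and denominator: v_13(46137/43) = 3. Step 2 — apply |x|_p = p^{-v_p(x)} = 13^{-3} = 1/2197.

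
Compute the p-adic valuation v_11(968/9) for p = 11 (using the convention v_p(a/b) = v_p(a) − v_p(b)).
v_11(968/9) = 2

Factor powers of 11 from the numerator and denominator of the reduced fraction: 968 = 11^2 · 8 and 9 = 11^0 · 9. Apply v_p(a/b) = v_p(a) − v_p(b): v_11(968/9) = 2 − 0 = 2.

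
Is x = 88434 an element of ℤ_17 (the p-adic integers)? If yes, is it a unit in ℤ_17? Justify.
x ∈ ℤ_17 but not a unit; v_17(x) = 3 > 0

ℤ_17 = {x ∈ ℚ_17 : v_17(x) ≥ 0} and ℤ_17^× = {x ∈ ℤ_17 : v_17(x) = 0}. Here v_17(88434) = v_17(num) − v_17(den) = 3; compare against these criteria.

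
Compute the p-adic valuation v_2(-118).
v_2(-118) = 1

v_2(n) is the largest exponent k such that 2^k divides n. Factor out: -118 = -2^1 · 59. (Sign doesn't affect v_p.) So v_2(-118) = 1.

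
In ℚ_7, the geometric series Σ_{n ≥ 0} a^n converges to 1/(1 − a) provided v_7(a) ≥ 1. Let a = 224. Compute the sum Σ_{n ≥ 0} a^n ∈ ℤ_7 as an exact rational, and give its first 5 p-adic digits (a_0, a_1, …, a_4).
Σ a^n = 1/(1 − a) = -1/223;  first 5 digits = (1, 4, 6, 0, 2)

v_7(a) = 1 ≥ 1, so the series converges in ℤ_7 to 1/(1 − a) = 1/(1 − 224) = -1/223. Expand this rational in ℤ_7: compute digits iteratively via d_i = x_i mod 7, x_{i+1} = (x_i − d_i)/7. The first 5 digits are (1, 4, 6, 0, 2).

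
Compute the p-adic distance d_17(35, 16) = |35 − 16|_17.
d_17(35, 16) = 1

Step 1 — x − y = 35 − 16 = 19. Step 2 — v_17(19) = 0 (factor: 19 = (17^0 · 19); the sign does not affect v_p). Step 3 — |x − y|_17 = 17^{0} = 1.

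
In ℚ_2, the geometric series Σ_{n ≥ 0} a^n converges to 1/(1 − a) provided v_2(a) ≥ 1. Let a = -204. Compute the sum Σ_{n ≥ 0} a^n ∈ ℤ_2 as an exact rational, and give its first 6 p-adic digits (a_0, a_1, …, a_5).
Σ a^n = 1/(1 − a) = 1/205;  first 6 digits = (1, 0, 1, 0, 0, 0)

v_2(a) = 2 ≥ 1, so the series converges in ℤ_2 to 1/(1 − a) = 1/(1 − (-204)) = 1/205. Expand this rational in ℤ_2: compute digits iteratively via d_i = x_i mod 2, x_{i+1} = (x_i − d_i)/2. The first 6 digits are (1, 0, 1, 0, 0, 0).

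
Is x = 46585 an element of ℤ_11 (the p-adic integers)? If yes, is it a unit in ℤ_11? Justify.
x ∈ ℤ_11 but not a unit; v_11(x) = 3 > 0

ℤ_11 = {x ∈ ℚ_11 : v_11(x) ≥ 0} and ℤ_11^× = {x ∈ ℤ_11 : v_11(x) = 0}. Here v_11(46585) = v_11(num) − v_11(den) = 3; compare against these criteria.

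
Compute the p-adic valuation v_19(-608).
v_19(-608) = 1

v_19(n) is the largest exponent k such that 19^k divides n. Factor out: -608 = -19^1 · 32. (Sign doesn't affect v_p.) So v_19(-608) = 1.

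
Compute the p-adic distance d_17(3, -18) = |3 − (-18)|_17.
d_17(3, -18) = 1

Step 1 — x − y = 3 − (-18) = 21. Step 2 — v_17(21) = 0 (factor: 21 = (17^0 · 21); the sign does not affect v_p). Step 3 — |x − y|_17 = 17^{0} = 1.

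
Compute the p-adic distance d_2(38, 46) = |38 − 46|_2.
d_2(38, 46) = 1/8

Step 1 — x − y = 38 − 46 = -8. Step 2 — v_2(-8) = 3 (factor: -8 = −(2^3 · 1); the sign does not affect v_p). Step 3 — |x − y|_2 = 2^{-3} = 1/8.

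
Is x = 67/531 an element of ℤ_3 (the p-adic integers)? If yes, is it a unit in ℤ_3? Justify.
x ∉ ℤ_3 (v_3(x) = -2 < 0)

ℤ_3 = {x ∈ ℚ_3 : v_3(x) ≥ 0} and ℤ_3^× = {x ∈ ℤ_3 : v_3(x) = 0}. Here v_3(67/531) = v_3(num) − v_3(den) = -2; compare against these criteria.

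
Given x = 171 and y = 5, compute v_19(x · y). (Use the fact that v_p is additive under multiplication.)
v_19(855) = 1

v_p(x) = 1 (factor: 171 = 19^1 · 9); v_p(y) = 0 (factor: 5 = 19^0 · 5). Additivity: v_p(xy) = v_p(x) + v_p(y) = 1 + 0 = 1. (Direct check: xy = 855 = 19^1 · (45).)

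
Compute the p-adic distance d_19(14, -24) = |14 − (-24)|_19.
d_19(14, -24) = 1/19

Step 1 — x − y = 14 − (-24) = 38. Step 2 — v_19(38) = 1 (factor: 38 = (19^1 · 2); the sign does not affect v_p). Step 3 — |x − y|_19 = 19^{-1} = 1/19.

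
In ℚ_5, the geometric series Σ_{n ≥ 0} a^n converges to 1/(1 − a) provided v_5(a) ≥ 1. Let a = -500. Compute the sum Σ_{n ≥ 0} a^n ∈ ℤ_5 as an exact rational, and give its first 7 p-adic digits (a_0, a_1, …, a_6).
Σ a^n = 1/(1 − a) = 1/501;  first 7 digits = (1, 0, 0, 1, 4, 4, 0)

v_5(a) = 3 ≥ 1, so the series converges in ℤ_5 to 1/(1 − a) = 1/(1 − (-500)) = 1/501. Expand this rational in ℤ_5: compute digits iteratively via d_i = x_i mod 5, x_{i+1} = (x_i − d_i)/5. The first 7 digits are (1, 0, 0, 1, 4, 4, 0).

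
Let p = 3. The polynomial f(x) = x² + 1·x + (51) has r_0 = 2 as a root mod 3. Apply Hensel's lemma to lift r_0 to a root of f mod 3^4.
r_3 = 5 (mod 81)

Hensel: r_{i+1} = r_i − f(r_i)·(f′(r_i))^{-1} mod 3^{i+2}, f′(x) = 2x + 1. Iterate:
  r_0 = 2 (mod 3)
  r_1 = 5 (mod 9)
  r_2 = 5 (mod 27)
  r_3 = 5 (mod 81)
Final: r = 5 satisfies f(r) ≡ 0 mod 3^4.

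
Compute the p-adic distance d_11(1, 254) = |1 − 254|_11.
d_11(1, 254) = 1/11

Step 1 — x − y = 1 − 254 = -253. Step 2 — v_11(-253) = 1 (factor: -253 = −(11^1 · 23); the sign does not affect v_p). Step 3 — |x − y|_11 = 11^{-1} = 1/11.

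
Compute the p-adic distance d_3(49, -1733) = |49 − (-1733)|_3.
d_3(49, -1733) = 1/81

Step 1 — x − y = 49 − (-1733) = 1782. Step 2 — v_3(1782) = 4 (factor: 1782 = (3^4 · 22); the sign does not affect v_p). Step 3 — |x − y|_3 = 3^{-4} = 1/81.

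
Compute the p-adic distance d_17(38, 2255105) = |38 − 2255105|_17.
d_17(38, 2255105) = 1/83521

Step 1 — x − y = 38 − 2255105 = -2255067. Step 2 — v_17(-2255067) = 4 (factor: -2255067 = −(17^4 · 27); the sign does not affect v_p). Step 3 — |x − y|_17 = 17^{-4} = 1/83521.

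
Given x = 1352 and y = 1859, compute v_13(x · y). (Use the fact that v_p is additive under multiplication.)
v_13(2513368) = 4

v_p(x) = 2 (factor: 1352 = 13^2 · 8); v_p(y) = 2 (factor: 1859 = 13^2 · 11). Additivity: v_p(xy) = v_p(x) + v_p(y) = 2 + 2 = 4. (Direct check: xy = 2513368 = 13^4 · (88).)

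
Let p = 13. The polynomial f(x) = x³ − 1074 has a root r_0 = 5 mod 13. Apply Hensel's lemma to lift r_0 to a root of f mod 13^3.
r_2 = 2111 (mod 2197)

Hensel: r_{i+1} = r_i − f(r_i)/f′(r_i) mod 13^{i+2}, where f′(x) = 3x². Iterate:
  r_0 = 5 (mod 13)
  r_1 = 83 (mod 169)
  r_2 = 2111 (mod 2197)
Final: r = 2111 with f(r) ≡ 0 mod 13^3.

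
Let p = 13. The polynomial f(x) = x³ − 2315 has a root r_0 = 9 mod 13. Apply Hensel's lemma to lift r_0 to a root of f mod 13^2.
r_1 = 35 (mod 169)

Hensel: r_{i+1} = r_i − f(r_i)/f′(r_i) mod 13^{i+2}, where f′(x) = 3x². Iterate:
  r_0 = 9 (mod 13)
  r_1 = 35 (mod 169)
Final: r = 35 with f(r) ≡ 0 mod 13^2.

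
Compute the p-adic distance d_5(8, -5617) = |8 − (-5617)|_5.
d_5(8, -5617) = 1/625

Step 1 — x − y = 8 − (-5617) = 5625. Step 2 — v_5(5625) = 4 (factor: 5625 = (5^4 · 9); the sign does not affect v_p). Step 3 — |x − y|_5 = 5^{-4} = 1/625.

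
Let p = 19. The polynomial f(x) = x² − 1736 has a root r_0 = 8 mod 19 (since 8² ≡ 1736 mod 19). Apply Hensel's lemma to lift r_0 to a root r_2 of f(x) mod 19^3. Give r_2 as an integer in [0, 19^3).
r_2 = 3181 (mod 6859)

Hensel's recurrence: r_{i+1} = r_i − f(r_i)·(f′(r_i))^{-1} mod 19^{i+2}, with f′(x) = 2x. Iterate:
  r_0 = 8 (mod 19)
  r_1 = 293 (mod 361)
  r_2 = 3181 (mod 6859)
Final: r_2 = 3181, and one checks f(r_2) ≡ 0 mod 19^3.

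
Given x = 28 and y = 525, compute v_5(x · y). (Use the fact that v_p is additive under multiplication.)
v_5(14700) = 2

v_p(x) = 0 (factor: 28 = 5^0 · 28); v_p(y) = 2 (factor: 525 = 5^2 · 21). Additivity: v_p(xy) = v_p(x) + v_p(y) = 0 + 2 = 2. (Direct check: xy = 14700 = 5^2 · (588).)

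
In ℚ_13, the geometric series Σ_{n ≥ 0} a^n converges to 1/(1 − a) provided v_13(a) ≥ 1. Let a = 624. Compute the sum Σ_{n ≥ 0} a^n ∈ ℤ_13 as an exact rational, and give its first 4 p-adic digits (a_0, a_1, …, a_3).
Σ a^n = 1/(1 − a) = -1/623;  first 4 digits = (1, 9, 6, 9)

v_13(a) = 1 ≥ 1, so the series converges in ℤ_13 to 1/(1 − a) = 1/(1 − 624) = -1/623. Expand this rational in ℤ_13: compute digits iteratively via d_i = x_i mod 13, x_{i+1} = (x_i − d_i)/13. The first 4 digits are (1, 9, 6, 9).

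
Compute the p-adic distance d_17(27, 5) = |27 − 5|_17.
d_17(27, 5) = 1

Step 1 — x − y = 27 − 5 = 22. Step 2 — v_17(22) = 0 (factor: 22 = (17^0 · 22); the sign does not affect v_p). Step 3 — |x − y|_17 = 17^{0} = 1.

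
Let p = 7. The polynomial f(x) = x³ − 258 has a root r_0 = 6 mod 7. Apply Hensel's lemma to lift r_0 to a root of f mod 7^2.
r_1 = 20 (mod 49)

Hensel: r_{i+1} = r_i − f(r_i)/f′(r_i) mod 7^{i+2}, where f′(x) = 3x². Iterate:
  r_0 = 6 (mod 7)
  r_1 = 20 (mod 49)
Final: r = 20 with f(r) ≡ 0 mod 7^2.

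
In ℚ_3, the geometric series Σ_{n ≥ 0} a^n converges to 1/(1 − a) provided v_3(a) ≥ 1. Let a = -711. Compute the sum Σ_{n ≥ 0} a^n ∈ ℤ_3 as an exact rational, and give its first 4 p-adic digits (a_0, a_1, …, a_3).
Σ a^n = 1/(1 − a) = 1/712;  first 4 digits = (1, 0, 2, 0)

v_3(a) = 2 ≥ 1, so the series converges in ℤ_3 to 1/(1 − a) = 1/(1 − (-711)) = 1/712. Expand this rational in ℤ_3: compute digits iteratively via d_i = x_i mod 3, x_{i+1} = (x_i − d_i)/3. The first 4 digits are (1, 0, 2, 0).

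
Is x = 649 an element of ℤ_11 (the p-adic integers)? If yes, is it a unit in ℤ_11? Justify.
x ∈ ℤ_11 but not a unit; v_11(x) = 1 > 0

ℤ_11 = {x ∈ ℚ_11 : v_11(x) ≥ 0} and ℤ_11^× = {x ∈ ℤ_11 : v_11(x) = 0}. Here v_11(649) = v_11(num) − v_11(den) = 1; compare against these criteria.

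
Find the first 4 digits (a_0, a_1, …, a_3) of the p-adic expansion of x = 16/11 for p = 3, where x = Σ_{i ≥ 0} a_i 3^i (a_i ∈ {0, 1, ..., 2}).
(a_0, …, a_3) = (2, 2, 2, 1)

v_3(16/11) = 0 (numerator and denominator both coprime to 3), so x ∈ ℤ_3^×. Compute digits iteratively via a_i = x_i mod 3, x_{i+1} = (x_i − a_i)/3, with x_0 = x:
  x_0 = 16/11;  a_0 = 2;  x_1 = (x_0 − 2)/3 = -2/11
  x_1 = -2/11;  a_1 = 2;  x_2 = (x_1 − 2)/3 = -8/11
  x_2 = -8/11;  a_2 = 2;  x_3 = (x_2 − 2)/3 = -10/11
  x_3 = -10/11;  a_3 = 1;  x_4 = (x_3 − 1)/3 = -7/11
Digits: (2, 2, 2, 1).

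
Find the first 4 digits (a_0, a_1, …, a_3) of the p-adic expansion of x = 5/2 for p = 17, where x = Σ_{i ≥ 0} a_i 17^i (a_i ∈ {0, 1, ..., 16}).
(a_0, …, a_3) = (11, 8, 8, 8)

v_17(5/2) = 0 (numerator and denominator both coprime to 17), so x ∈ ℤ_17^×. Compute digits iteratively via a_i = x_i mod 17, x_{i+1} = (x_i − a_i)/17, with x_0 = x:
  x_0 = 5/2;  a_0 = 11;  x_1 = (x_0 − 11)/17 = -1/2
  x_1 = -1/2;  a_1 = 8;  x_2 = (x_1 − 8)/17 = -1/2
  x_2 = -1/2;  a_2 = 8;  x_3 = (x_2 − 8)/17 = -1/2
  x_3 = -1/2;  a_3 = 8;  x_4 = (x_3 − 8)/17 = -1/2
Digits: (11, 8, 8, 8).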